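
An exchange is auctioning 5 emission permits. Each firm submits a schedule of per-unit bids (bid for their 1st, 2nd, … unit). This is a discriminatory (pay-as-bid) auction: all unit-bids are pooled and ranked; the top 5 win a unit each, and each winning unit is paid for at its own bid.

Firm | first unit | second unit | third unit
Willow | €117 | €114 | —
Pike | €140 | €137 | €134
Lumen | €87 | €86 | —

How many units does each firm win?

Merging the schedules and taking the best 5: 140 (Pike-1), 137 (Pike-2), 134 (Pike-3), 117 (Willow-1), 114 (Willow-2)
Next rejected bid: €87 (not a price — pay-as-bid).
Allocation: Pike 3, Willow 2.

Pike 3, Willow 2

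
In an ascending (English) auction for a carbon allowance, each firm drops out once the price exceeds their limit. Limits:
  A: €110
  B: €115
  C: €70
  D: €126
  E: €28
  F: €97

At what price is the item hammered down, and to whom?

D wins at €115

Ascending (English) auction: the price rises until one bidder remains; the winner pays the price at which the last rival dropped out.
Sorting limits: 126 (D) > 115 (B) > 110 (A) > 97 (F) > 70 (C) > 28 (E)
B is the last rival to drop out, at €115; D remains and wins at that price.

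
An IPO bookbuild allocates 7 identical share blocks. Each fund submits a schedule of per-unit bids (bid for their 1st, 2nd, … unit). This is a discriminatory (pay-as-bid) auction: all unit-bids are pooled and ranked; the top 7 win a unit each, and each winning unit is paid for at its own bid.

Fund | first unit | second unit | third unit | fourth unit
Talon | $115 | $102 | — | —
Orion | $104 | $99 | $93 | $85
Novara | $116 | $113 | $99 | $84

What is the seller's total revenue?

Total revenue: $748

Merging the schedules and taking the best 7: 116 (Novara-1), 115 (Talon-1), 113 (Novara-2), 104 (Orion-1), 102 (Talon-2), 99 (Orion-2), 99 (Novara-3)
Next rejected bid: $93 (not a price — pay-as-bid).
Each winning unit pays its own bid.
Revenue = 116 + 115 + 113 + 104 + 102 + 99 + 99 = $748.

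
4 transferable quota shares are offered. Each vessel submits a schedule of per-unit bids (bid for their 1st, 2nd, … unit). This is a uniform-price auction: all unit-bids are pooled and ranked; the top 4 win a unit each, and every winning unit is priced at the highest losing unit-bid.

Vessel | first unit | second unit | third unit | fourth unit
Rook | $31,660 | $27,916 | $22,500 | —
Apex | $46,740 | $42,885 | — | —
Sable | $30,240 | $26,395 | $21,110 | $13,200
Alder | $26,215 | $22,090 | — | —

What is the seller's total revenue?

Total revenue: $111,664

Pooled unit-bids ranked (top 4): 46,740 (Apex-1), 42,885 (Apex-2), 31,660 (Rook-1), 30,240 (Sable-1)
First bid not allocated: $27,916.
Allocation: Apex 2, Rook 1, Sable 1. Every unit priced at $27,916.
Revenue = 4 × 27,916 = $111,664.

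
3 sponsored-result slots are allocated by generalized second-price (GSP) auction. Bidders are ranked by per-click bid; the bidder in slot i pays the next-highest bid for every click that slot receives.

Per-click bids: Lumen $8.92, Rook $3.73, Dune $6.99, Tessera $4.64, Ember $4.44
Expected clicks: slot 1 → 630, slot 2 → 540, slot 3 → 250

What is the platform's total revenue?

Per-click bids in order: $8.92 (Lumen) > $6.99 (Dune) > $4.64 (Tessera) > $4.44 (Ember) > …
Slot 1: Lumen pays $6.99 × 630 = $4403.70
Slot 2: Dune pays $4.64 × 540 = $2505.60
Slot 3: Tessera pays $4.44 × 250 = $1110.00
Total = $8019.30

Total revenue: $8019.30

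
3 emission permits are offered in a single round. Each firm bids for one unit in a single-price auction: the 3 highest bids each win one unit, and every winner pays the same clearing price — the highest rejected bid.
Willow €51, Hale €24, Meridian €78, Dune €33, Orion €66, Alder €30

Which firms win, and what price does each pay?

Bids ranked high→low: 78 (Meridian), 66 (Orion), 51 (Willow), 33 (Dune), 30 (Alder), …
The 3 highest are Meridian, Orion, Willow.
Clearing price = highest rejected bid = €33.

Meridian, Orion, Willow; each pays €33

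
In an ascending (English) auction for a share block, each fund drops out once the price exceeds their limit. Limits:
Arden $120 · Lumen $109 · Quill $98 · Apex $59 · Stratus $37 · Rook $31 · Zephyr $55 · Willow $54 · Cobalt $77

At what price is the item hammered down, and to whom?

Arden wins at $109

Rule: the price rises until one bidder remains; the winner pays the price at which the last rival dropped out.
Limits ranked: 120 (Arden) > 109 (Lumen) > 98 (Quill) > 77 (Cobalt) > 59 (Apex) > 55 (Zephyr) > …
Once the price passes $109, only Arden is left; the hammer falls at Lumen's limit of $109.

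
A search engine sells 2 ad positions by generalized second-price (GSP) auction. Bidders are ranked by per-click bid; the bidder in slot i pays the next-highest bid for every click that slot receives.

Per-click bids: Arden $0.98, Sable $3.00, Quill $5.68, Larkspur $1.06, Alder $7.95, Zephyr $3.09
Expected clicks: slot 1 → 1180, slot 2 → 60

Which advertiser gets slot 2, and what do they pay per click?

Quill; $3.09 per click

Per-click bids in order: $7.95 (Alder) > $5.68 (Quill) > $3.09 (Zephyr) > …
Slot 2 goes to the second-ranked bidder, Quill, who pays the next bid down: $3.09/click.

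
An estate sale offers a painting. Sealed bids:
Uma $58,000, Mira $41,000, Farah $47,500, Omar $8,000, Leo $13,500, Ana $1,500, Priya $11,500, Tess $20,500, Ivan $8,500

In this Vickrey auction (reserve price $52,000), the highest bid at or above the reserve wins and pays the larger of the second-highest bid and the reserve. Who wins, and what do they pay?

Rule: the highest bid at or above the reserve wins and pays the larger of the second-highest bid and the reserve.
Sorting bids: 58,000 (Uma) > 47,500 (Farah) > 41,000 (Mira) > 20,500 (Tess) > 13,500 (Leo) > 11,500 (Priya) > …
Highest eligible bid: Uma at $58,000.
Second-highest bid $47,500 is below the reserve $52,000, so the reserve binds → payment $52,000.

Uma pays $52,000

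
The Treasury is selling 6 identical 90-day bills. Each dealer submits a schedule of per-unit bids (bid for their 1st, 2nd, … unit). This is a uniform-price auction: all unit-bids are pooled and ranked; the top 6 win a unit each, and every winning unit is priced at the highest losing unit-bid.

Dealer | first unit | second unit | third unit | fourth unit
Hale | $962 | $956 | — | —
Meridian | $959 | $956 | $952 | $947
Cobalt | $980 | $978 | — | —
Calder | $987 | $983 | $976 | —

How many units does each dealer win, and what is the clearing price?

Calder 3, Cobalt 2, Hale 1; clearing price $959

Merging the schedules and taking the best 6: 987 (Calder-1), 983 (Calder-2), 980 (Cobalt-1), 978 (Cobalt-2), 976 (Calder-3), 962 (Hale-1)
Highest rejected unit-bid = $959.
Allocation: Calder 3, Cobalt 2, Hale 1.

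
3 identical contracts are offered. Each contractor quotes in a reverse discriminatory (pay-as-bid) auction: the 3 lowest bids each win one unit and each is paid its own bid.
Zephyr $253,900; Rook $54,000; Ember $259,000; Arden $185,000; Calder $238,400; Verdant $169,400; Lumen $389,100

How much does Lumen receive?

Lumen is paid $0

Ordering the bids: 54,000 (Rook), 169,400 (Verdant), 185,000 (Arden), 238,400 (Calder), 253,900 (Zephyr), …
The 3 lowest are Rook, Verdant, Arden.
Lumen does not win → $0.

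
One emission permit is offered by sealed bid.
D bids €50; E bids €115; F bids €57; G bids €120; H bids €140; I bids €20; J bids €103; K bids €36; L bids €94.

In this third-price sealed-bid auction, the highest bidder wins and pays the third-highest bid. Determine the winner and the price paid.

Third-price sealed-bid auction: the highest bidder wins and pays the third-highest bid.
Bids ranked: 140 (H) > 120 (G) > 115 (E) > 103 (J) > 94 (L) > 57 (F) > …
H wins; payment is bid #3 in the ranking = €115.

H pays €115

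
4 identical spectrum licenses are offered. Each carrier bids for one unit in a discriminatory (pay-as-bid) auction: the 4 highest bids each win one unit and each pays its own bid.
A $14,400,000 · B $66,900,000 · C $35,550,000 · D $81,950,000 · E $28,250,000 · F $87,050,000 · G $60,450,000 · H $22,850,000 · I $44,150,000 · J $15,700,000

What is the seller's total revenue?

Total revenue: $296,350,000

Ordering the bids: 87,050,000 (F), 81,950,000 (D), 66,900,000 (B), 60,450,000 (G), 44,150,000 (I), 35,550,000 (C), …
The 4 highest are F, D, B, G.
Total revenue = 87,050,000 + 81,950,000 + 66,900,000 + 60,450,000 = $296,350,000.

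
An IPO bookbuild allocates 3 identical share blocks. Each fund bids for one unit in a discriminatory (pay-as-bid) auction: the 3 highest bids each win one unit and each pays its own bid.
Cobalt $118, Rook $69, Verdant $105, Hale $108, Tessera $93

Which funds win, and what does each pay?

Cobalt $118, Hale $108, Verdant $105

Sorting: 118 (Cobalt), 108 (Hale), 105 (Verdant), 93 (Tessera), 69 (Rook)
Top 3: Cobalt, Hale, Verdant.
Each winner pays its own bid: Cobalt $118, Hale $108, Verdant $105.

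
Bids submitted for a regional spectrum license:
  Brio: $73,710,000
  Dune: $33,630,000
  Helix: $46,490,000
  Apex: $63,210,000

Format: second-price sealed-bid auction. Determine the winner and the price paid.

Brio pays $63,210,000

Second-price sealed-bid auction: the highest bidder wins and pays the second-highest bid.
Sorting bids: 73,710,000 (Brio) > 63,210,000 (Apex) > 46,490,000 (Helix) > 33,630,000 (Dune)
Brio wins with the highest bid; price is set by the runner-up at $63,210,000.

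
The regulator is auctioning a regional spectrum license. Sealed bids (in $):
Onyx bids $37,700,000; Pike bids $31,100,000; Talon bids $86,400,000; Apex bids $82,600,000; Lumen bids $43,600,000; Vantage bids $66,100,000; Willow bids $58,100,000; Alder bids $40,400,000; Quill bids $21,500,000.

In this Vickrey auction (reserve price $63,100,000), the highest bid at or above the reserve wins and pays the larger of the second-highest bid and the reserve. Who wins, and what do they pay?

Bids ranked: 86,400,000 (Talon) > 82,600,000 (Apex) > 66,100,000 (Vantage) > 58,100,000 (Willow) > 43,600,000 (Lumen) > 40,400,000 (Alder) > …
Highest eligible bid: Talon at $86,400,000.
max(second-highest $82,600,000, reserve $63,100,000) = $82,600,000; the reserve does not bind.

Talon pays $82,600,000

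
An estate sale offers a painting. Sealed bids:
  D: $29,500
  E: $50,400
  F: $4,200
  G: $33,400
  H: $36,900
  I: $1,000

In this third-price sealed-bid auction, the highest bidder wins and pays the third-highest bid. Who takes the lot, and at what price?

Bids ranked: 50,400 (E) > 36,900 (H) > 33,400 (G) > 29,500 (D) > 4,200 (F) > 1,000 (I)
E is highest; pays the third-highest bid, $33,400.

E pays $33,400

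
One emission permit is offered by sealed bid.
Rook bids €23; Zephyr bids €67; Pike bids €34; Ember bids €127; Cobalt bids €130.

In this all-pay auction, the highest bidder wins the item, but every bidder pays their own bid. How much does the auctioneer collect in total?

Total revenue: €381

Bids ranked: 130 (Cobalt) > 127 (Ember) > 67 (Zephyr) > 34 (Pike) > 23 (Rook)
Every bidder forfeits their bid regardless of winning.
Revenue = 23 + 67 + 34 + 127 + 130 = €381.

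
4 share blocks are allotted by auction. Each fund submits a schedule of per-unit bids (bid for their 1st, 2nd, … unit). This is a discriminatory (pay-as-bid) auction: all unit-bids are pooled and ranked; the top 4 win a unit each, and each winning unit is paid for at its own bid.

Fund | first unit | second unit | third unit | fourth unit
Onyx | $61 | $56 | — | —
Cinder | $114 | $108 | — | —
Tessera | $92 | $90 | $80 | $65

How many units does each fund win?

Cinder 2, Tessera 2

Merging the schedules and taking the best 4: 114 (Cinder-1), 108 (Cinder-2), 92 (Tessera-1), 90 (Tessera-2)
Next rejected bid: $80 (not a price — pay-as-bid).
Allocation: Cinder 2, Tessera 2.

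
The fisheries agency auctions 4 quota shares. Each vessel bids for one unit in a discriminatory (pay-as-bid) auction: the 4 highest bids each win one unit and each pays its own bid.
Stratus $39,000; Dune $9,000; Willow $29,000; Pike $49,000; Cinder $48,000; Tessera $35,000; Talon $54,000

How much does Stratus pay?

Stratus pays $39,000

Sorting: 54,000 (Talon), 49,000 (Pike), 48,000 (Cinder), 39,000 (Stratus), 35,000 (Tessera), 29,000 (Willow), …
The 4 highest are Talon, Pike, Cinder, Stratus.
Stratus wins → own bid $39,000.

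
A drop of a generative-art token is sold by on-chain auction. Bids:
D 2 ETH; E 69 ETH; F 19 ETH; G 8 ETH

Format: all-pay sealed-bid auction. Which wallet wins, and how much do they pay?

Bids ranked: 69 (E) > 19 (F) > 8 (G) > 2 (D)
E wins with the top bid; all bids are sunk regardless.

E pays 69 ETH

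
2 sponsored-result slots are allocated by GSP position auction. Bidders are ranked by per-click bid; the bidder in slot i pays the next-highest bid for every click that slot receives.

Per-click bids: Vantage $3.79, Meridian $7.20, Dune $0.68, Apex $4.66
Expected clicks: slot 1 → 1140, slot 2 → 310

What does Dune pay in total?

Dune pays $0.00

Per-click bids in order: $7.20 (Meridian) > $4.66 (Apex) > $3.79 (Vantage) > …
Dune ranks below slot 2 → no slot, pays nothing.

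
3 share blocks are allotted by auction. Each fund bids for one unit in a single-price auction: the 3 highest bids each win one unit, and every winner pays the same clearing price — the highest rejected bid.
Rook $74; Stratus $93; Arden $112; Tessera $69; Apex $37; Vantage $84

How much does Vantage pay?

Bids ranked high→low: 112 (Arden), 93 (Stratus), 84 (Vantage), 74 (Rook), 69 (Tessera), …
Top 3: Arden, Stratus, Vantage.
First losing bid is Rook's $74, which sets the uniform price.
Vantage wins → pays $74.

Vantage pays $74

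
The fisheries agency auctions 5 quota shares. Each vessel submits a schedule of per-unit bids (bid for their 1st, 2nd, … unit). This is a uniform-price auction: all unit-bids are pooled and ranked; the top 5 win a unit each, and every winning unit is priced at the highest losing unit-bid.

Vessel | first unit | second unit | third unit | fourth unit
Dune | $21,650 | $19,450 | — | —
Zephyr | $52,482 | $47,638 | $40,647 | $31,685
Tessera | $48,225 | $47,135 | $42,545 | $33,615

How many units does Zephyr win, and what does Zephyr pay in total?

All unit-bids, highest first — top 5: 52,482 (Zephyr-1), 48,225 (Tessera-1), 47,638 (Zephyr-2), 47,135 (Tessera-2), 42,545 (Tessera-3)
The (k+1)-th unit-bid is $40,647.
Zephyr wins 2 unit(s) at $40,647 each.

Zephyr: 2 units, pays $81,294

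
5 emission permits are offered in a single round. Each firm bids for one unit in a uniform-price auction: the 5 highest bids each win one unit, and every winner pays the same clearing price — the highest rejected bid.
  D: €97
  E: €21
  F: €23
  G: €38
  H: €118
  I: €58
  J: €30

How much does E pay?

Bids ranked high→low: 118 (H), 97 (D), 58 (I), 38 (G), 30 (J), 23 (F), 21 (E)
Winners (5 units): H, D, I, G, J.
First losing bid is F's €23, which sets the uniform price.
E does not win → pays €0.

E pays €0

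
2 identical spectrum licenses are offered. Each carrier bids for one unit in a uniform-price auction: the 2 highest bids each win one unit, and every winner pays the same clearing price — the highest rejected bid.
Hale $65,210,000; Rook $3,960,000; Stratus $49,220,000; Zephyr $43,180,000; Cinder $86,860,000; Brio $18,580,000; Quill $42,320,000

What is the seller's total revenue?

Bids ranked high→low: 86,860,000 (Cinder), 65,210,000 (Hale), 49,220,000 (Stratus), 43,180,000 (Zephyr), …
The 2 highest are Cinder, Hale.
Clearing price = highest rejected bid = $49,220,000.
Total revenue = 2 × $49,220,000 = $98,440,000.

Total revenue: $98,440,000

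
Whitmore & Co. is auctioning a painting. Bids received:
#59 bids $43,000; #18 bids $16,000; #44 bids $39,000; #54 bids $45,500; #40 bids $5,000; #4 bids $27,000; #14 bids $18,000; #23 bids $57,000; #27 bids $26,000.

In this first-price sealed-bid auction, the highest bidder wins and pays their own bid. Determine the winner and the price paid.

#23 pays $57,000

Bids in order: 57,000 (#23) > 45,500 (#54) > 43,000 (#59) > 39,000 (#44) > 27,000 (#4) > 26,000 (#27) > …
#23 is highest → pays own bid, $57,000.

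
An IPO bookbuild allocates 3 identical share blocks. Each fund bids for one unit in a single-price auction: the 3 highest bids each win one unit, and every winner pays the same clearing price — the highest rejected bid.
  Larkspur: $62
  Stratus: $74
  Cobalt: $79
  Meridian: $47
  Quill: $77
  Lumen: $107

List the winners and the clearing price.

Bids ranked high→low: 107 (Lumen), 79 (Cobalt), 77 (Quill), 74 (Stratus), 62 (Larkspur), …
The 3 highest are Lumen, Cobalt, Quill.
First losing bid is Stratus's $74, which sets the uniform price.

Lumen, Cobalt, Quill; each pays $74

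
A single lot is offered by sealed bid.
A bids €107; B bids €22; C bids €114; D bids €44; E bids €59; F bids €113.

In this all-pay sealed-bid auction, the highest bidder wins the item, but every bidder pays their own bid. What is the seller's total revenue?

Total revenue: €459

Sorting bids: 114 (C) > 113 (F) > 107 (A) > 59 (E) > 44 (D) > 22 (B)
C wins with the top bid; all bids are sunk regardless.
Every bidder forfeits their bid regardless of winning.
Revenue = 107 + 22 + 114 + 44 + 59 + 113 = €459.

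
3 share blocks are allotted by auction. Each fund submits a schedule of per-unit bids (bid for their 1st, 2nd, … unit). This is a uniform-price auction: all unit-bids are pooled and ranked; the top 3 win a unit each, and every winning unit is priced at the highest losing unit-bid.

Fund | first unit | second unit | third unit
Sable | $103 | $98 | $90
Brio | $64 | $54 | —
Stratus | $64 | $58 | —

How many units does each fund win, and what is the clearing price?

Merging the schedules and taking the best 3: 103 (Sable-1), 98 (Sable-2), 90 (Sable-3)
The (k+1)-th unit-bid is $64.
Allocation: Sable 3.

Sable 3; clearing price $64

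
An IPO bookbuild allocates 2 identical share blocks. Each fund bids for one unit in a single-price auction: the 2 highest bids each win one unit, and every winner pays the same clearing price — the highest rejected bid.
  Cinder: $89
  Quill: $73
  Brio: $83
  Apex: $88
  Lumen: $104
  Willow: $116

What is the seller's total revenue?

Ordering the bids: 116 (Willow), 104 (Lumen), 89 (Cinder), 88 (Apex), …
The 2 highest are Willow, Lumen.
Highest unsuccessful bid: $89 → clearing price.
Total revenue = 2 × $89 = $178.

Total revenue: $178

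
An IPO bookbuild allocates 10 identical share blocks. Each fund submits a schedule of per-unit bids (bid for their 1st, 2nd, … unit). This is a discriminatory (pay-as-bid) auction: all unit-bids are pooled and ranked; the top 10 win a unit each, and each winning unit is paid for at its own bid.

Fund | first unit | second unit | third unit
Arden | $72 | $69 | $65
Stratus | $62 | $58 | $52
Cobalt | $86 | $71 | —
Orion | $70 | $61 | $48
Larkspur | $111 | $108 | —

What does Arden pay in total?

Arden pays $206

All unit-bids, highest first — top 10: 111 (Larkspur-1), 108 (Larkspur-2), 86 (Cobalt-1), 72 (Arden-1), 71 (Cobalt-2), 70 (Orion-1), 69 (Arden-2), 65 (Arden-3), 62 (Stratus-1), 61 (Orion-2)
Next rejected bid: $58 (not a price — pay-as-bid).
Arden's winning unit-bids: 72 + 69 + 65 = $206.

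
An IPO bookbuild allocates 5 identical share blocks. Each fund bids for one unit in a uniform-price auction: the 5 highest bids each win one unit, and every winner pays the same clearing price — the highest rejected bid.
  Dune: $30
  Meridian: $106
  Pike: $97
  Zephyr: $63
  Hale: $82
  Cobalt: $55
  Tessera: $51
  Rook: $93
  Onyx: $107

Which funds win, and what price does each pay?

Onyx, Meridian, Pike, Rook, Hale; each pays $63

Ordering the bids: 107 (Onyx), 106 (Meridian), 97 (Pike), 93 (Rook), 82 (Hale), 63 (Zephyr), 55 (Cobalt), …
Top 5: Onyx, Meridian, Pike, Rook, Hale.
First losing bid is Zephyr's $63, which sets the uniform price.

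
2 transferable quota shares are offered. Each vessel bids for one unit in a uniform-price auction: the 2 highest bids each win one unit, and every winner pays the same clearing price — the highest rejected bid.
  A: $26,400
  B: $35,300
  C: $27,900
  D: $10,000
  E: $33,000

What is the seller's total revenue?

Sorting: 35,300 (B), 33,000 (E), 27,900 (C), 26,400 (A), …
Top 2: B, E.
First losing bid is C's $27,900, which sets the uniform price.
Total revenue = 2 × $27,900 = $55,800.

Total revenue: $55,800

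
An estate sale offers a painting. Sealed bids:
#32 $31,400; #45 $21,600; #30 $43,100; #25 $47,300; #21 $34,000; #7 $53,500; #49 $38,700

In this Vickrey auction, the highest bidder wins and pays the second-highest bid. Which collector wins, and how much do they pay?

#7 pays $47,300

Rule: the highest bidder wins and pays the second-highest bid.
Bids ranked: 53,500 (#7) > 47,300 (#25) > 43,100 (#30) > 38,700 (#49) > 34,000 (#21) > 31,400 (#32) > …
Second-price: #7 pays #25's bid of $47,300.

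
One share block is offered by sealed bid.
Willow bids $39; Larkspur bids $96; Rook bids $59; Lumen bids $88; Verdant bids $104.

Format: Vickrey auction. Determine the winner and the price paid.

Sorting bids: 104 (Verdant) > 96 (Larkspur) > 88 (Lumen) > 59 (Rook) > 39 (Willow)
Verdant is highest; pays the second-highest bid, $96.

Verdant pays $96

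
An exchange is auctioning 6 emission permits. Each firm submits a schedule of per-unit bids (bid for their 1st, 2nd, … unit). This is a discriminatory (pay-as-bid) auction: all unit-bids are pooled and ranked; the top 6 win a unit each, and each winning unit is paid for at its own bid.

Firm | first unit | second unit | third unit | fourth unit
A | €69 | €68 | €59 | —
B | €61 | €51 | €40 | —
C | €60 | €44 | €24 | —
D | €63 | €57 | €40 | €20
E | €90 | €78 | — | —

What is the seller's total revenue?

Total revenue: €429

Pooled unit-bids ranked (top 6): 90 (E-1), 78 (E-2), 69 (A-1), 68 (A-2), 63 (D-1), 61 (B-1)
Next rejected bid: €60 (not a price — pay-as-bid).
Each winning unit pays its own bid.
Revenue = 90 + 78 + 69 + 68 + 63 + 61 = €429.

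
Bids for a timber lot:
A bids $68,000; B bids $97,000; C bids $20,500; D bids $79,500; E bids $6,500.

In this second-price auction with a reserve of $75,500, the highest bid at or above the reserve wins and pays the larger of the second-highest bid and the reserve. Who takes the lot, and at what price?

Bids ranked: 97,000 (B) > 79,500 (D) > 68,000 (A) > 20,500 (C) > 6,500 (E)
B has the top bid at or above the reserve ($97,000).
Second-highest bid $79,500 exceeds the reserve $75,500 → payment $79,500.

B pays $79,500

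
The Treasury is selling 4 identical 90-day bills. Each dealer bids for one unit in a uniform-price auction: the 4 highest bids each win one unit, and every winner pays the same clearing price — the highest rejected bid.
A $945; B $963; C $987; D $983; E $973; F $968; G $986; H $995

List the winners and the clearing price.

Ordering the bids: 995 (H), 987 (C), 986 (G), 983 (D), 973 (E), 968 (F), …
The 4 highest are H, C, G, D.
First losing bid is E's $973, which sets the uniform price.

H, C, G, D; each pays $973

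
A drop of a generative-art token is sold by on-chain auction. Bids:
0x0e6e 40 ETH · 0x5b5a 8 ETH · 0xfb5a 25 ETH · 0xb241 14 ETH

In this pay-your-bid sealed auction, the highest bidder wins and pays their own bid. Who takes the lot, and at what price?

Rule: the highest bidder wins and pays their own bid.
Sorting bids: 40 (0x0e6e) > 25 (0xfb5a) > 14 (0xb241) > 8 (0x5b5a)
0x0e6e has the highest bid and pays exactly that: 40 ETH.

0x0e6e pays 40 ETH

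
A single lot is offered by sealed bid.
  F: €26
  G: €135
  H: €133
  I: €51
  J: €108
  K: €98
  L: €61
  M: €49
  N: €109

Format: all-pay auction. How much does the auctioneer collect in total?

All-pay auction: the highest bidder wins the item, but every bidder pays their own bid.
Sorting bids: 135 (G) > 133 (H) > 109 (N) > 108 (J) > 98 (K) > 61 (L) > …
Every bidder forfeits their bid regardless of winning.
Revenue = 26 + 135 + 133 + 51 + 108 + 98 + 61 + 49 + 109 = €770.

Total revenue: €770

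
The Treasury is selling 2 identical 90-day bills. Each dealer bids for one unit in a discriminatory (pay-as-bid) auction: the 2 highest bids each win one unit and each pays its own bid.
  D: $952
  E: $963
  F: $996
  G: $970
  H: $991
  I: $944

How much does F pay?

Ordering the bids: 996 (F), 991 (H), 970 (G), 963 (E), …
Winners (2 units): F, H.
F wins → own bid $996.

F pays $996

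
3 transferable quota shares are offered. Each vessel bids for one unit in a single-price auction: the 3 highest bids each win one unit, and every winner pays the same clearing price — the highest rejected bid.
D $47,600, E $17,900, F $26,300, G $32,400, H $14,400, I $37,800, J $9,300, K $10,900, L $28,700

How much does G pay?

G pays $28,700

Bids ranked high→low: 47,600 (D), 37,800 (I), 32,400 (G), 28,700 (L), 26,300 (F), …
The 3 highest are D, I, G.
Clearing price = highest rejected bid = $28,700.
G wins → pays $28,700.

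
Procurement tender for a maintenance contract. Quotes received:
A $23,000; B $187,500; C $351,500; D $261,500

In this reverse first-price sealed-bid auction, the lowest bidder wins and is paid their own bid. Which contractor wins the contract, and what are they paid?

Sorting bids: 23,000 (A) < 187,500 (B) < 261,500 (D) < 351,500 (C)
First-price: A is paid what they bid, $23,000.

A is paid $23,000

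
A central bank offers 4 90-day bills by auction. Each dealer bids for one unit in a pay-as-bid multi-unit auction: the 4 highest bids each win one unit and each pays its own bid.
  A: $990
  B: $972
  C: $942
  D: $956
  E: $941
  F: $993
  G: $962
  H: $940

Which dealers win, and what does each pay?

F $993, A $990, B $972, G $962

Bids ranked high→low: 993 (F), 990 (A), 972 (B), 962 (G), 956 (D), 942 (C), …
Winners (4 units): F, A, B, G.
Each winner pays its own bid: F $993, A $990, B $972, G $962.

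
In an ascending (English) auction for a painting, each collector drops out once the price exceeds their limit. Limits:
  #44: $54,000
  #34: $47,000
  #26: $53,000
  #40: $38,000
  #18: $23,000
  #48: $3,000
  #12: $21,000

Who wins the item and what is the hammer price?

Rule: the price rises until one bidder remains; the winner pays the price at which the last rival dropped out.
Limits ranked: 54,000 (#44) > 53,000 (#26) > 47,000 (#34) > 38,000 (#40) > 23,000 (#18) > 21,000 (#12) > …
Bidding ends when #26 exits at $53,000; #44 takes it.

#44 wins at $53,000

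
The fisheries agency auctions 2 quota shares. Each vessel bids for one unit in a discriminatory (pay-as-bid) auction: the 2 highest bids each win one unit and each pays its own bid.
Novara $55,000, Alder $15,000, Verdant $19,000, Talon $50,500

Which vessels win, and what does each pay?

Bids ranked high→low: 55,000 (Novara), 50,500 (Talon), 19,000 (Verdant), 15,000 (Alder)
Top 2: Novara, Talon.
Each winner pays its own bid: Novara $55,000, Talon $50,500.

Novara $55,000, Talon $50,500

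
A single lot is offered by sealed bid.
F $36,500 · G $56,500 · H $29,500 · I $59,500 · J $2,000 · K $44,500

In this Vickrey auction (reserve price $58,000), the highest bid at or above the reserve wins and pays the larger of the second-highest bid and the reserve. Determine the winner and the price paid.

I pays $58,000

Sorting bids: 59,500 (I) > 56,500 (G) > 44,500 (K) > 36,500 (F) > 29,500 (H) > 2,000 (J)
Highest eligible bid: I at $59,500.
Second-highest bid $56,500 is below the reserve $58,000, so the reserve binds → payment $58,000.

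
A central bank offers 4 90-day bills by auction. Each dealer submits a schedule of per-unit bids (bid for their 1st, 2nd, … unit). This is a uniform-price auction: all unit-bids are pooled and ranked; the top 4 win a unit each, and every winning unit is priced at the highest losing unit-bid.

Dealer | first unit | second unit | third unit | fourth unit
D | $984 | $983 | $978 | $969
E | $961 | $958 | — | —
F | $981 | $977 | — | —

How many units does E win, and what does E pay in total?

E: 0 units, pays $0

Merging the schedules and taking the best 4: 984 (D-1), 983 (D-2), 981 (F-1), 978 (D-3)
The (k+1)-th unit-bid is $977.
E wins 0 unit(s) at $977 each.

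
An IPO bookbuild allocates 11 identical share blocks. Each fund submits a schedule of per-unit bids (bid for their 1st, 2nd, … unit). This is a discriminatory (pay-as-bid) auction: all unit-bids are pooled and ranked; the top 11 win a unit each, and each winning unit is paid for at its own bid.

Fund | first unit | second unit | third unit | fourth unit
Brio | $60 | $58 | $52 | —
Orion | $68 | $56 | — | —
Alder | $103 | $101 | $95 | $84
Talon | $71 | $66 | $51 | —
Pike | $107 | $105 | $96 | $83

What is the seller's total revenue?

Total revenue: $979

Merging the schedules and taking the best 11: 107 (Pike-1), 105 (Pike-2), 103 (Alder-1), 101 (Alder-2), 96 (Pike-3), 95 (Alder-3), 84 (Alder-4), 83 (Pike-4), 71 (Talon-1), 68 (Orion-1), 66 (Talon-2)
Next rejected bid: $60 (not a price — pay-as-bid).
Each winning unit pays its own bid.
Revenue = 107 + 105 + 103 + 101 + 96 + 95 + 84 + 83 + 71 + 68 + 66 = $979.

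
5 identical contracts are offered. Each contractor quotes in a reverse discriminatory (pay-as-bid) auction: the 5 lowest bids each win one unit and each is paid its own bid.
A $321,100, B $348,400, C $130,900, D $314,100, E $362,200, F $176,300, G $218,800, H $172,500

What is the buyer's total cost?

Sorting: 130,900 (C), 172,500 (H), 176,300 (F), 218,800 (G), 314,100 (D), 321,100 (A), 348,400 (B), …
Winners (5 units): C, H, F, G, D.
Total cost = 130,900 + 172,500 + 176,300 + 218,800 + 314,100 = $1,012,600.

Total cost: $1,012,600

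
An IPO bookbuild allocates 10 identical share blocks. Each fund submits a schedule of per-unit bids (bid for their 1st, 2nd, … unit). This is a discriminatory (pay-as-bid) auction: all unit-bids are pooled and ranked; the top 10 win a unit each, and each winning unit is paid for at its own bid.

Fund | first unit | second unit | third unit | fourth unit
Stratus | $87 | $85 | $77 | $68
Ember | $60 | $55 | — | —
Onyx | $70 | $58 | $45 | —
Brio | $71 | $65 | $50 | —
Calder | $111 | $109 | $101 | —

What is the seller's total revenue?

Total revenue: $844

All unit-bids, highest first — top 10: 111 (Calder-1), 109 (Calder-2), 101 (Calder-3), 87 (Stratus-1), 85 (Stratus-2), 77 (Stratus-3), 71 (Brio-1), 70 (Onyx-1), 68 (Stratus-4), 65 (Brio-2)
Next rejected bid: $60 (not a price — pay-as-bid).
Each winning unit pays its own bid.
Revenue = 111 + 109 + 101 + 87 + 85 + 77 + 71 + 70 + 68 + 65 = $844.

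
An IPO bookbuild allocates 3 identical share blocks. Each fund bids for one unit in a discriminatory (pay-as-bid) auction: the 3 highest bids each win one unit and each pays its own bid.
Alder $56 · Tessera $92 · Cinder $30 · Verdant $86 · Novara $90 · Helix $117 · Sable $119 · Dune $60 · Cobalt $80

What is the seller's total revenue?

Total revenue: $328

Sorting: 119 (Sable), 117 (Helix), 92 (Tessera), 90 (Novara), 86 (Verdant), …
The 3 highest are Sable, Helix, Tessera.
Total revenue = 119 + 117 + 92 = $328.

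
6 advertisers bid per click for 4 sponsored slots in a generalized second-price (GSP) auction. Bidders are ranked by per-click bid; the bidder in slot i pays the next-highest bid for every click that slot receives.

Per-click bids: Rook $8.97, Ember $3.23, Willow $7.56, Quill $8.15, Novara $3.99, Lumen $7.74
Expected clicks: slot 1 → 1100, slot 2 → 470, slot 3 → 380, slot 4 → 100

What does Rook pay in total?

Sorting advertisers: $8.97 (Rook) > $8.15 (Quill) > $7.74 (Lumen) > $7.56 (Willow) > $3.99 (Novara) > …
Rook holds slot 1 → pays next bid $8.15 × 1100 clicks = $8965.00.

Rook pays $8965.00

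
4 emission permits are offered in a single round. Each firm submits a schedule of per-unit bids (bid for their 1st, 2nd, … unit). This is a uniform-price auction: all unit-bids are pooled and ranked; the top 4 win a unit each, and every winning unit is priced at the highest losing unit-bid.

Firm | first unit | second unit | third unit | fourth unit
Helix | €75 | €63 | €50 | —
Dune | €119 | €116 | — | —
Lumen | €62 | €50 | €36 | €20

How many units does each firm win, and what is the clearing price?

Merging the schedules and taking the best 4: 119 (Dune-1), 116 (Dune-2), 75 (Helix-1), 63 (Helix-2)
Highest rejected unit-bid = €62.
Allocation: Dune 2, Helix 2.

Dune 2, Helix 2; clearing price €62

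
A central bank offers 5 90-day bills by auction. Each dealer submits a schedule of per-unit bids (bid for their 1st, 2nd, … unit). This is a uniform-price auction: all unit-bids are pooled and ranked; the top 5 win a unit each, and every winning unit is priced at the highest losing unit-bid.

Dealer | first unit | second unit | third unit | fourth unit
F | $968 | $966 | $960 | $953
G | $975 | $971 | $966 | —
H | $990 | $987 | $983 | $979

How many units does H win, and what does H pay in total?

All unit-bids, highest first — top 5: 990 (H-1), 987 (H-2), 983 (H-3), 979 (H-4), 975 (G-1)
Highest rejected unit-bid = $971.
H wins 4 unit(s) at $971 each.

H: 4 units, pays $3,884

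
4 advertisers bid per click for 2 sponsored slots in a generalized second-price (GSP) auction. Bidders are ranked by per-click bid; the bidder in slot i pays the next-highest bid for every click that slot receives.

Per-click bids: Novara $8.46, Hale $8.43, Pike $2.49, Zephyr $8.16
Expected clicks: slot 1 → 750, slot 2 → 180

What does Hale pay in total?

Hale pays $1468.80

Sorting advertisers: $8.46 (Novara) > $8.43 (Hale) > $8.16 (Zephyr) > …
Hale holds slot 2 → pays next bid $8.16 × 180 clicks = $1468.80.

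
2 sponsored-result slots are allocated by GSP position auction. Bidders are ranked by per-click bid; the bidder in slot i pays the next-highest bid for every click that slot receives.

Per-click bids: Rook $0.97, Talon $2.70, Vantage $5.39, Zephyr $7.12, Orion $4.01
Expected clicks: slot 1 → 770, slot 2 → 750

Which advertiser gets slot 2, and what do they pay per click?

Vantage; $4.01 per click

Ranked by bid: $7.12 (Zephyr) > $5.39 (Vantage) > $4.01 (Orion) > …
Slot 2 goes to the second-ranked bidder, Vantage, who pays the next bid down: $4.01/click.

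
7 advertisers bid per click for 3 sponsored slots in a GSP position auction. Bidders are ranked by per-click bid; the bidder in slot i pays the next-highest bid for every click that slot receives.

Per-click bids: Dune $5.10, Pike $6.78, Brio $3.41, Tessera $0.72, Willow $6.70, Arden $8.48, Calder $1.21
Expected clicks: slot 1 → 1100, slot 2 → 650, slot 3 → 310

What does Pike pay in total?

Pike pays $4355.00

Ranked by bid: $8.48 (Arden) > $6.78 (Pike) > $6.70 (Willow) > $5.10 (Dune) > …
Pike holds slot 2 → pays next bid $6.70 × 650 clicks = $4355.00.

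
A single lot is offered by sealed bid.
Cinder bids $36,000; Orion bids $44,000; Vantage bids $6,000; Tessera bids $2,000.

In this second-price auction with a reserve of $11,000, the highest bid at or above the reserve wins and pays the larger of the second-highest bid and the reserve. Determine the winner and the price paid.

Bids ranked: 44,000 (Orion) > 36,000 (Cinder) > 6,000 (Vantage) > 2,000 (Tessera)
Highest eligible bid: Orion at $44,000.
Second-highest bid $36,000 exceeds the reserve $11,000 → payment $36,000.

Orion pays $36,000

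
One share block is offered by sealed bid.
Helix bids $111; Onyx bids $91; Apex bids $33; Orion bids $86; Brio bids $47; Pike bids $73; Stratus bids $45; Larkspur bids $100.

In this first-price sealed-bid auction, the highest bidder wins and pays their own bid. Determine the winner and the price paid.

Sorting bids: 111 (Helix) > 100 (Larkspur) > 91 (Onyx) > 86 (Orion) > 73 (Pike) > 47 (Brio) > …
First-price: Helix pays what they bid, $111.

Helix pays $111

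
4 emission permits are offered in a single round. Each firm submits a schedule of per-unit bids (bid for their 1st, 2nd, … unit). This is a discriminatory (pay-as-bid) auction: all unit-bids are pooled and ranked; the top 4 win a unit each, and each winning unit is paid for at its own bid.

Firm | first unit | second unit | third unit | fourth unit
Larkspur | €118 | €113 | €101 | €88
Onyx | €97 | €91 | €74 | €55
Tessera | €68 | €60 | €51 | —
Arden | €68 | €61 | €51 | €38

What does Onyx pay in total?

Onyx pays €97

Pooled unit-bids ranked (top 4): 118 (Larkspur-1), 113 (Larkspur-2), 101 (Larkspur-3), 97 (Onyx-1)
Next rejected bid: €91 (not a price — pay-as-bid).
Onyx's winning unit-bids: 97 = €97.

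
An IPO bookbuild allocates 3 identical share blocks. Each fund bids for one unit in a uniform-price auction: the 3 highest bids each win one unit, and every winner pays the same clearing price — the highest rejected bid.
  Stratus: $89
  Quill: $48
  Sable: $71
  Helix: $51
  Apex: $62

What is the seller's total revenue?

Total revenue: $153

Bids ranked high→low: 89 (Stratus), 71 (Sable), 62 (Apex), 51 (Helix), 48 (Quill)
Winners (3 units): Stratus, Sable, Apex.
Highest unsuccessful bid: $51 → clearing price.
Total revenue = 3 × $51 = $153.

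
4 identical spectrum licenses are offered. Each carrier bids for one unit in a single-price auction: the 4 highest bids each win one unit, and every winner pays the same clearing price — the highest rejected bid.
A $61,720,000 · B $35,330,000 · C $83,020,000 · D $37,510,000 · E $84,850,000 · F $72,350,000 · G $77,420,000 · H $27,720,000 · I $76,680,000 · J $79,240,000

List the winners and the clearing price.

Sorting: 84,850,000 (E), 83,020,000 (C), 79,240,000 (J), 77,420,000 (G), 76,680,000 (I), 72,350,000 (F), …
Winners (4 units): E, C, J, G.
First losing bid is I's $76,680,000, which sets the uniform price.

E, C, J, G; each pays $76,680,000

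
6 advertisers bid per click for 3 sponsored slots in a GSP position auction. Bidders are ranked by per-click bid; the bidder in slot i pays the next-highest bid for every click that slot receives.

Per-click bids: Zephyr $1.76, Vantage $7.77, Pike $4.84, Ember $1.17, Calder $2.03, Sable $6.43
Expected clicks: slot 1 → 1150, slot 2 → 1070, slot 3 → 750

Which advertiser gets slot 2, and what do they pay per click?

Per-click bids in order: $7.77 (Vantage) > $6.43 (Sable) > $4.84 (Pike) > $2.03 (Calder) > …
Slot 2 goes to the second-ranked bidder, Sable, who pays the next bid down: $4.84/click.

Sable; $4.84 per click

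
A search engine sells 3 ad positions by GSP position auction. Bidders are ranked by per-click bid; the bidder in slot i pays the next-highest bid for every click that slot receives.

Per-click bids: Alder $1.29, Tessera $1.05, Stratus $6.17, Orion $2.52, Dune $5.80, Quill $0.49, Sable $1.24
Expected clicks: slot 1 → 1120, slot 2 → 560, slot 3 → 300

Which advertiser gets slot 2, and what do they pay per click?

Dune; $2.52 per click

Ranked by bid: $6.17 (Stratus) > $5.80 (Dune) > $2.52 (Orion) > $1.29 (Alder) > …
Slot 2 goes to the second-ranked bidder, Dune, who pays the next bid down: $2.52/click.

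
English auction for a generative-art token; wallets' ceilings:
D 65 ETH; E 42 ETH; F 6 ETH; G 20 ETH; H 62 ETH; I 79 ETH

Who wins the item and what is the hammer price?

I wins at 65 ETH

Sorting limits: 79 (I) > 65 (D) > 62 (H) > 42 (E) > 20 (G) > 6 (F)
Bidding ends when D exits at 65 ETH; I takes it.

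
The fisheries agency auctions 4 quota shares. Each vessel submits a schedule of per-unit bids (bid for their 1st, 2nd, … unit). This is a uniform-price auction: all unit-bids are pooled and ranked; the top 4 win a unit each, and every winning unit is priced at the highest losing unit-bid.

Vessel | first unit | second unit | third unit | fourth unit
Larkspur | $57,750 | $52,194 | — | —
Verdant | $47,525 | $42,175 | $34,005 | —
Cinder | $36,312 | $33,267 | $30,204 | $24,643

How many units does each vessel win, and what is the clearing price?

Larkspur 2, Verdant 2; clearing price $36,312

Merging the schedules and taking the best 4: 57,750 (Larkspur-1), 52,194 (Larkspur-2), 47,525 (Verdant-1), 42,175 (Verdant-2)
The (k+1)-th unit-bid is $36,312.
Allocation: Larkspur 2, Verdant 2.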